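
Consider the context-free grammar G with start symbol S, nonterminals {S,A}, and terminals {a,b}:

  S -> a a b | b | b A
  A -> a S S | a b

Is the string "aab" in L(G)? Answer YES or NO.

CNF form of G:
  S -> T0 X3 | T1 A | b
  A -> T0 T1 | T0 X2
  T0 -> a
  T1 -> b
  X2 -> S S
  X3 -> T0 T1

Fill CYK table bottom-up:
  cell(0,0) a: {T0}  orig:{}
  cell(1,1) a: {T0}  orig:{}
  cell(2,2) b: {S,T1}  orig:{S}
  cell(0,1) aa: ∅
  cell(1,2) ab: {A,X3}  orig:{A}
  cell(0,2) aab: {S}

S ∈ T[0,2] ⇒ YES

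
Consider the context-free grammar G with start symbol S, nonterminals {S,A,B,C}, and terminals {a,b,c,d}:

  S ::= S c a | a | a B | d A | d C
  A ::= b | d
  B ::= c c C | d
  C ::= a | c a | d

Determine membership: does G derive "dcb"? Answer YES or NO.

Convert to CNF:
  S -> S X4 | T1 B | T2 A | T2 C | a
  A -> b | d
  B -> T0 X3 | d
  C -> T0 T1 | a | d
  T0 -> c
  T1 -> a
  T2 -> d
  X3 -> T0 C
  X4 -> T0 T1

CYK table (by increasing span):
  [0..0]={A,B,C,T2}  "d"  orig:{A,B,C}
  [1..1]={T0}  "c"  orig:{}
  [2..2]={A}  "b"
  [0..1]=∅  "dc"
  [1..2]=∅  "cb"
  [0..2]=∅  "dcb"

S ∉ T[0,2] ⇒ NO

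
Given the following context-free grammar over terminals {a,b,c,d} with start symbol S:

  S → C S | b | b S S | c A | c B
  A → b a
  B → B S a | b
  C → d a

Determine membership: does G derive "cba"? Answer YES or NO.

Convert to CNF:
  S -> C S | T0 X5 | T3 A | T3 B | b
  A -> T0 T1
  B -> B X4 | b
  C -> T2 T1
  T0 -> b
  T1 -> a
  T2 -> d
  T3 -> c
  X4 -> S T1
  X5 -> S S

CYK table (by increasing span):
  T[0,0] 'c' = {T3}  orig:{}
  T[1,1] 'b' = {B,S,T0}  orig:{B,S}
  T[2,2] 'a' = {T1}  orig:{}
  T[0,1] 'cb' = {S}
  T[1,2] 'ba' = {A,X4}  orig:{A}
  T[0,2] 'cba' = {S,X4}  orig:{S}

S ∈ T[0,2] ⇒ YES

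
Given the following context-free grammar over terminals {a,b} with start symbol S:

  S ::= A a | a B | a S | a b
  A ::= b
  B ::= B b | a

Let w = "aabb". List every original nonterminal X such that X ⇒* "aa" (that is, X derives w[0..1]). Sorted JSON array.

CNF form of G:
  S -> A T1 | T1 B | T1 S | T1 T0
  A -> b
  B -> B T0 | a
  T0 -> b
  T1 -> a

CYK table (by increasing span), restricted to cells inside w[0..1]:
  [0..0]={B,T1}  "a"  orig:{B}
  [1..1]={B,T1}  "a"  orig:{B}
  [0..1]={S}  "aa"

Original NTs in T[0,1] deriving "aa": ["S"]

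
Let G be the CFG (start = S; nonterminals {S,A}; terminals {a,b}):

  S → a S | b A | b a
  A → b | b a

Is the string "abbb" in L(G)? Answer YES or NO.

Convert to CNF:
  S -> T0 A | T0 T1 | T1 S
  A -> T0 T1 | b
  T0 -> b
  T1 -> a

Fill CYK table bottom-up:
  cell(0,0) a: {T1}  orig:{}
  cell(1,1) b: {A,T0}  orig:{A}
  cell(2,2) b: {A,T0}  orig:{A}
  cell(3,3) b: {A,T0}  orig:{A}
  cell(0,1) ab: ∅
  cell(1,2) bb: {S}
  cell(2,3) bb: {S}
  cell(0,2) abb: {S}
  cell(1,3) bbb: ∅
  cell(0,3) abbb: ∅

S ∉ T[0,3] ⇒ NO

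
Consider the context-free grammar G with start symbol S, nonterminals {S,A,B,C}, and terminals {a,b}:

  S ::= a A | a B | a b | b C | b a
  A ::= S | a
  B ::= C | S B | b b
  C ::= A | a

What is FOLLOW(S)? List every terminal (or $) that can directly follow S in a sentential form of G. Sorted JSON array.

FIRST iteration:
iter 1:
  A via A→a: +{a}
  B via B→b b: +{b}
  C via C→A: +{a}
  S via S→a A: +{a}
  S via S→b C: +{b}
  FIRST[S]={a,b}  FIRST[A]={a}  FIRST[B]={b}  FIRST[C]={a}
iter 2:
  A via A→S: +{b}
  B via B→C: +{a}
  C via C→A: +{b}
  FIRST[S]={a,b}  FIRST[A]={a,b}  FIRST[B]={a,b}  FIRST[C]={a,b}
iter 3: (stable)
  FIRST[S]={a,b}  FIRST[A]={a,b}  FIRST[B]={a,b}  FIRST[C]={a,b}

FOLLOW iteration:
FOLLOW(S) := {$}
pass 1:
  B→S B: FOLLOW(S) ⊇ FIRST(B) = {a,b}; new: +{a,b}
  S→a A: FOLLOW(A) ⊇ FOLLOW(S) ⊇ {$,a,b}; new: +{$,a,b}
  S→a B: FOLLOW(B) ⊇ FOLLOW(S) ⊇ {$,a,b}; new: +{$,a,b}
  S→b C: FOLLOW(C) ⊇ FOLLOW(S) ⊇ {$,a,b}; new: +{$,a,b}
  S: {$,a,b}  A: {$,a,b}  B: {$,a,b}  C: {$,a,b}
pass 2: (no change)
  S: {$,a,b}  A: {$,a,b}  B: {$,a,b}  C: {$,a,b}

FOLLOW(S) = ["$", "a", "b"]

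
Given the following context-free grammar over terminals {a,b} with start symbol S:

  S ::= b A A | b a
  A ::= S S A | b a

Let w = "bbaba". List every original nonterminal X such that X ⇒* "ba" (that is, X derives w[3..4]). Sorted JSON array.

Convert to CNF:
  S -> T0 T1 | T0 X3
  A -> S X2 | T0 T1
  T0 -> b
  T1 -> a
  X2 -> S A
  X3 -> A A

Fill CYK table bottom-up (cells [i..j] with 3 ≤ i ≤ j ≤ 4 only):
  T[3,3] 'b' = {T0}  orig:{}
  T[4,4] 'a' = {T1}  orig:{}
  T[3,4] 'ba' = {A,S}

Original NTs in T[3,4] deriving "ba": ["A", "S"]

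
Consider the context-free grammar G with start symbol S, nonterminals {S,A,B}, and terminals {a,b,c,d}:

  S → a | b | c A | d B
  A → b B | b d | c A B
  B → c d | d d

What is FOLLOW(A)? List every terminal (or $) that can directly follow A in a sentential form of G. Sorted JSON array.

FIRST sets, iterate to fixpoint:
round 1:
  A via A→b B: +{b}
  A via A→c A B: +{c}
  B via B→c d: +{c}
  B via B→d d: +{d}
  S via S→a: +{a}
  S via S→b: +{b}
  S via S→c A: +{c}
  S via S→d B: +{d}
  FIRST[S]={a,b,c,d}  FIRST[A]={b,c}  FIRST[B]={c,d}
round 2: (stable)
  FIRST[S]={a,b,c,d}  FIRST[A]={b,c}  FIRST[B]={c,d}

FOLLOW iteration:
FOLLOW(S) := {$}
round 1:
  A→c A B: FOLLOW(A) ⊇ FIRST(B) = {c,d}; new: +{c,d}
  A→c A B: FOLLOW(B) ⊇ FOLLOW(A) ⊇ {c,d}; new: +{c,d}
  S→c A: FOLLOW(A) ⊇ FOLLOW(S) ⊇ {$}; new: +{$}
  S→d B: FOLLOW(B) ⊇ FOLLOW(S) ⊇ {$}; new: +{$}
  FOLLOW[S]={$}  FOLLOW[A]={$,c,d}  FOLLOW[B]={$,c,d}
round 2: done
  FOLLOW[S]={$}  FOLLOW[A]={$,c,d}  FOLLOW[B]={$,c,d}

FOLLOW(A) = ["$", "c", "d"]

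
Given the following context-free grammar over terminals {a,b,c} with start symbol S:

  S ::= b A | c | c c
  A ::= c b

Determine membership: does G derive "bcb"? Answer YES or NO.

CNF form of G:
  S -> T0 T0 | T1 A | c
  A -> T0 T1
  T0 -> c
  T1 -> b

CYK fill:
  [0..0]={T1}  "b"  orig:{}
  [1..1]={S,T0}  "c"  orig:{S}
  [2..2]={T1}  "b"  orig:{}
  [0..1]=∅  "bc"
  [1..2]={A}  "cb"
  [0..2]={S}  "bcb"

S ∈ T[0,2] ⇒ YES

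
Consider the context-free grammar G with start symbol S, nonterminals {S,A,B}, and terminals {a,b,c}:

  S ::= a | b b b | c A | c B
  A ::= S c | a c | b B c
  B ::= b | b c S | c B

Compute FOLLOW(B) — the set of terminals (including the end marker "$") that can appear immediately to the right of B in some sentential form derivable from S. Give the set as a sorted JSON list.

Compute FIRST by fixpoint:
[1]
  A via A→a c: +{a}
  A via A→b B c: +{b}
  B via B→b: +{b}
  B via B→c B: +{c}
  S via S→a: +{a}
  S via S→b b b: +{b}
  S via S→c A: +{c}
  S: {a,b,c}  A: {a,b}  B: {b,c}
[2]
  A via A→S c: +{c}
  S: {a,b,c}  A: {a,b,c}  B: {b,c}
[3] — fixpoint
  S: {a,b,c}  A: {a,b,c}  B: {b,c}

FOLLOW iteration:
seed FOLLOW(S) with $
[1]
  A→S c: FOLLOW(S) ⊇ FIRST(c) = {c}; new: +{c}
  A→b B c: FOLLOW(B) ⊇ FIRST(c) = {c}; new: +{c}
  S→c A: FOLLOW(A) ⊇ FOLLOW(S) ⊇ {$,c}; new: +{$,c}
  S→c B: FOLLOW(B) ⊇ FOLLOW(S) ⊇ {$,c}; new: +{$}
  S: {$,c}  A: {$,c}  B: {$,c}
[2] — fixpoint
  S: {$,c}  A: {$,c}  B: {$,c}

FOLLOW(B) = ["$", "c"]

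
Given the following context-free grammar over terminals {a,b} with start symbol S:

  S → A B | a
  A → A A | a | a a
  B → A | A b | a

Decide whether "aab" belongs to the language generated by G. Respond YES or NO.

Convert to CNF:
  S -> A B | a
  A -> A A | T0 T0 | a
  B -> A A | A T1 | T0 T0 | a
  T0 -> a
  T1 -> b

Fill CYK table bottom-up:
  cell(0,0) a: {A,B,S,T0}  orig:{A,B,S}
  cell(1,1) a: {A,B,S,T0}  orig:{A,B,S}
  cell(2,2) b: {T1}  orig:{}
  cell(0,1) aa: {A,B,S}
  cell(1,2) ab: {B}
  cell(0,2) aab: {B,S}

S ∈ T[0,2] ⇒ YES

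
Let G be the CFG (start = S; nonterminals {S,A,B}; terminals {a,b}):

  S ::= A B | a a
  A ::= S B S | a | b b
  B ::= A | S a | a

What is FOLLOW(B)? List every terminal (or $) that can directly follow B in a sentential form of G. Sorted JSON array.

FIRST iteration:
pass 1:
  A via A→a: +{a}
  A via A→b b: +{b}
  B via B→A: +{a,b}
  S via S→A B: +{a,b}
  FIRST(S)={a,b}  FIRST(A)={a,b}  FIRST(B)={a,b}
pass 2: done
  FIRST(S)={a,b}  FIRST(A)={a,b}  FIRST(B)={a,b}

FOLLOW sets:
seed FOLLOW(S) with $
round 1:
  A→S B S: FOLLOW(S) ⊇ FIRST(B) = {a,b}; new: +{a,b}
  A→S B S: FOLLOW(B) ⊇ FIRST(S) = {a,b}; new: +{a,b}
  B→A: FOLLOW(A) ⊇ FOLLOW(B) ⊇ {a,b}; new: +{a,b}
  S→A B: FOLLOW(B) ⊇ FOLLOW(S) ⊇ {$,a,b}; new: +{$}
  FOLLOW(S)={$,a,b}  FOLLOW(A)={a,b}  FOLLOW(B)={$,a,b}
round 2:
  B→A: FOLLOW(A) ⊇ FOLLOW(B) ⊇ {$,a,b}; new: +{$}
  FOLLOW(S)={$,a,b}  FOLLOW(A)={$,a,b}  FOLLOW(B)={$,a,b}
round 3: (stable)
  FOLLOW(S)={$,a,b}  FOLLOW(A)={$,a,b}  FOLLOW(B)={$,a,b}

FOLLOW(B) = ["$", "a", "b"]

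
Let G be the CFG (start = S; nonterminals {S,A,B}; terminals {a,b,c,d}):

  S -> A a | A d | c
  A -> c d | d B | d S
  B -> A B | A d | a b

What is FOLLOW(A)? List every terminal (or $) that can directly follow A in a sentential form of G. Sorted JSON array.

FIRST sets, iterate to fixpoint:
[1]
  A via A→c d: +{c}
  A via A→d B: +{d}
  B via B→A B: +{c,d}
  B via B→a b: +{a}
  S via S→A a: +{c,d}
  FIRST[S]={c,d}  FIRST[A]={c,d}  FIRST[B]={a,c,d}
[2] — fixpoint
  FIRST[S]={c,d}  FIRST[A]={c,d}  FIRST[B]={a,c,d}

Compute FOLLOW by fixpoint:
initialize: $ ∈ FOLLOW(S)
pass 1:
  B→A B: FOLLOW(A) ⊇ FIRST(B) = {a,c,d}; new: +{a,c,d}
  FOLLOW(S)={$}  FOLLOW(A)={a,c,d}  FOLLOW(B)={}
pass 2:
  A→d B: FOLLOW(B) ⊇ FOLLOW(A) ⊇ {a,c,d}; new: +{a,c,d}
  A→d S: FOLLOW(S) ⊇ FOLLOW(A) ⊇ {a,c,d}; new: +{a,c,d}
  FOLLOW(S)={$,a,c,d}  FOLLOW(A)={a,c,d}  FOLLOW(B)={a,c,d}
pass 3: done
  FOLLOW(S)={$,a,c,d}  FOLLOW(A)={a,c,d}  FOLLOW(B)={a,c,d}

FOLLOW(A) = ["a", "c", "d"]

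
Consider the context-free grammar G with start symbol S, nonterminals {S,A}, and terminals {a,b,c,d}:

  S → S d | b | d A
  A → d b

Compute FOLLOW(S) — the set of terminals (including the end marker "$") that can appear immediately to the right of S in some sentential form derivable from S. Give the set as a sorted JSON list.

FIRST iteration:
pass 1:
  A via A→d b: +{d}
  S via S→b: +{b}
  S via S→d A: +{d}
  FIRST(S)={b,d}  FIRST(A)={d}
pass 2: (no change)
  FIRST(S)={b,d}  FIRST(A)={d}

Compute FOLLOW by fixpoint:
FOLLOW(S) := {$}
round 1:
  S→S d: FOLLOW(S) ⊇ FIRST(d) = {d}; new: +{d}
  S→d A: FOLLOW(A) ⊇ FOLLOW(S) ⊇ {$,d}; new: +{$,d}
  FOLLOW(S)={$,d}  FOLLOW(A)={$,d}
round 2: (no change)
  FOLLOW(S)={$,d}  FOLLOW(A)={$,d}

FOLLOW(S) = ["$", "d"]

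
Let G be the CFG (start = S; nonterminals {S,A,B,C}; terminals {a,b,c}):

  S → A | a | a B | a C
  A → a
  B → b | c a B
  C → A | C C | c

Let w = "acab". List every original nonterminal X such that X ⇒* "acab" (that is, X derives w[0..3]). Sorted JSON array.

CNF form of G:
  S -> T1 B | T1 C | a
  A -> a
  B -> T0 X2 | b
  C -> C C | a | c
  T0 -> c
  T1 -> a
  X2 -> T1 B

CYK table (by increasing span) — only the sub-triangle for w[0..3]:
  cell(0,0) a: {A,C,S,T1}  orig:{A,C,S}
  cell(1,1) c: {C,T0}  orig:{C}
  cell(2,2) a: {A,C,S,T1}  orig:{A,C,S}
  cell(3,3) b: {B}
  cell(0,1) ac: {C,S}
  cell(1,2) ca: {C}
  cell(2,3) ab: {S,X2}  orig:{S}
  cell(0,2) aca: {C,S}
  cell(1,3) cab: {B}
  cell(0,3) acab: {S,X2}  orig:{S}

Original NTs in T[0,3] deriving "acab": ["S"]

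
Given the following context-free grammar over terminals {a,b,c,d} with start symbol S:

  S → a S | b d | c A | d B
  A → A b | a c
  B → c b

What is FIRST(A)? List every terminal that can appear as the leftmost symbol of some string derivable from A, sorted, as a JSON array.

Compute FIRST by fixpoint:
round 1:
  A via A→a c: +{a}
  B via B→c b: +{c}
  S via S→a S: +{a}
  S via S→b d: +{b}
  S via S→c A: +{c}
  S via S→d B: +{d}
  FIRST[S]={a,b,c,d}  FIRST[A]={a}  FIRST[B]={c}
round 2: (no change)
  FIRST[S]={a,b,c,d}  FIRST[A]={a}  FIRST[B]={c}

FIRST(A) = ["a"]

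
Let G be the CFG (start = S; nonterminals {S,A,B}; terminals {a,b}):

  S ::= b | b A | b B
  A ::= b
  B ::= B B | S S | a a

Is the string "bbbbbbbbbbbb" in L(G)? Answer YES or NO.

Convert to CNF:
  S -> T1 A | T1 B | b
  A -> b
  B -> B B | S S | T0 T0
  T0 -> a
  T1 -> b

CYK fill:
  T[0,0] 'b' = {A,S,T1}  orig:{A,S}
  T[1,1] 'b' = {A,S,T1}  orig:{A,S}
  T[2,2] 'b' = {A,S,T1}  orig:{A,S}
  T[3,3] 'b' = {A,S,T1}  orig:{A,S}
  T[4,4] 'b' = {A,S,T1}  orig:{A,S}
  T[5,5] 'b' = {A,S,T1}  orig:{A,S}
  T[6,6] 'b' = {A,S,T1}  orig:{A,S}
  T[7,7] 'b' = {A,S,T1}  orig:{A,S}
  T[8,8] 'b' = {A,S,T1}  orig:{A,S}
  T[9,9] 'b' = {A,S,T1}  orig:{A,S}
  T[10,10] 'b' = {A,S,T1}  orig:{A,S}
  T[11,11] 'b' = {A,S,T1}  orig:{A,S}
  T[0,1] 'bb' = {B,S}
  T[1,2] 'bb' = {B,S}
  T[2,3] 'bb' = {B,S}
  T[3,4] 'bb' = {B,S}
  T[4,5] 'bb' = {B,S}
  T[5,6] 'bb' = {B,S}
  T[6,7] 'bb' = {B,S}
  T[7,8] 'bb' = {B,S}
  T[8,9] 'bb' = {B,S}
  T[9,10] 'bb' = {B,S}
  T[10,11] 'bb' = {B,S}
  T[0,2] 'bbb' = {B,S}
  T[1,3] 'bbb' = {B,S}
  T[2,4] 'bbb' = {B,S}
  T[3,5] 'bbb' = {B,S}
  T[4,6] 'bbb' = {B,S}
  T[5,7] 'bbb' = {B,S}
  T[6,8] 'bbb' = {B,S}
  T[7,9] 'bbb' = {B,S}
  T[8,10] 'bbb' = {B,S}
  T[9,11] 'bbb' = {B,S}
  T[0,3] 'bbbb' = {B,S}
  T[1,4] 'bbbb' = {B,S}
  T[2,5] 'bbbb' = {B,S}
  T[3,6] 'bbbb' = {B,S}
  T[4,7] 'bbbb' = {B,S}
  T[5,8] 'bbbb' = {B,S}
  T[6,9] 'bbbb' = {B,S}
  T[7,10] 'bbbb' = {B,S}
  T[8,11] 'bbbb' = {B,S}
  T[0,4] 'bbbbb' = {B,S}
  T[1,5] 'bbbbb' = {B,S}
  T[2,6] 'bbbbb' = {B,S}
  T[3,7] 'bbbbb' = {B,S}
  T[4,8] 'bbbbb' = {B,S}
  T[5,9] 'bbbbb' = {B,S}
  T[6,10] 'bbbbb' = {B,S}
  T[7,11] 'bbbbb' = {B,S}
  T[0,5] 'bbbbbb' = {B,S}
  T[1,6] 'bbbbbb' = {B,S}
  T[2,7] 'bbbbbb' = {B,S}
  T[3,8] 'bbbbbb' = {B,S}
  T[4,9] 'bbbbbb' = {B,S}
  T[5,10] 'bbbbbb' = {B,S}
  T[6,11] 'bbbbbb' = {B,S}
  T[0,6] 'bbbbbbb' = {B,S}
  T[1,7] 'bbbbbbb' = {B,S}
  T[2,8] 'bbbbbbb' = {B,S}
  T[3,9] 'bbbbbbb' = {B,S}
  T[4,10] 'bbbbbbb' = {B,S}
  T[5,11] 'bbbbbbb' = {B,S}
  T[0,7] 'bbbbbbbb' = {B,S}
  T[1,8] 'bbbbbbbb' = {B,S}
  T[2,9] 'bbbbbbbb' = {B,S}
  T[3,10] 'bbbbbbbb' = {B,S}
  T[4,11] 'bbbbbbbb' = {B,S}
  T[0,8] 'bbbbbbbbb' = {B,S}
  T[1,9] 'bbbbbbbbb' = {B,S}
  T[2,10] 'bbbbbbbbb' = {B,S}
  T[3,11] 'bbbbbbbbb' = {B,S}
  T[0,9] 'bbbbbbbbbb' = {B,S}
  T[1,10] 'bbbbbbbbbb' = {B,S}
  T[2,11] 'bbbbbbbbbb' = {B,S}
  T[0,10] 'bbbbbbbbbbb' = {B,S}
  T[1,11] 'bbbbbbbbbbb' = {B,S}
  T[0,11] 'bbbbbbbbbbbb' = {B,S}

S ∈ T[0,11] ⇒ YES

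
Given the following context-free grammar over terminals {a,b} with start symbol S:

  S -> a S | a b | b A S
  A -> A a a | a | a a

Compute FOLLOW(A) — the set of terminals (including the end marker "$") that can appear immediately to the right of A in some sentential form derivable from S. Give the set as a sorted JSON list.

FIRST sets, iterate to fixpoint:
[1]
  A via A→a: +{a}
  S via S→a S: +{a}
  S via S→b A S: +{b}
  FIRST[S]={a,b}  FIRST[A]={a}
[2] (no change)
  FIRST[S]={a,b}  FIRST[A]={a}

FOLLOW sets:
initialize: $ ∈ FOLLOW(S)
[1]
  A→A a a: FOLLOW(A) ⊇ FIRST(a) = {a}; new: +{a}
  S→b A S: FOLLOW(A) ⊇ FIRST(S) = {a,b}; new: +{b}
  FOLLOW[S]={$}  FOLLOW[A]={a,b}
[2] done
  FOLLOW[S]={$}  FOLLOW[A]={a,b}

FOLLOW(A) = ["a", "b"]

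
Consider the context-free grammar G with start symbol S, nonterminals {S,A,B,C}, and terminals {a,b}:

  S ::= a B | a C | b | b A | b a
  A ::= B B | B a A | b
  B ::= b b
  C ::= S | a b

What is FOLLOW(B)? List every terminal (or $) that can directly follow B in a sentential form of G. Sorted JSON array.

FIRST sets, iterate to fixpoint:
iter 1:
  A via A→b: +{b}
  B via B→b b: +{b}
  C via C→a b: +{a}
  S via S→a B: +{a}
  S via S→b: +{b}
  FIRST[S]={a,b}  FIRST[A]={b}  FIRST[B]={b}  FIRST[C]={a}
iter 2:
  C via C→S: +{b}
  FIRST[S]={a,b}  FIRST[A]={b}  FIRST[B]={b}  FIRST[C]={a,b}
iter 3: — fixpoint
  FIRST[S]={a,b}  FIRST[A]={b}  FIRST[B]={b}  FIRST[C]={a,b}

FOLLOW iteration:
FOLLOW(S) := {$}
[1]
  A→B B: FOLLOW(B) ⊇ FIRST(B) = {b}; new: +{b}
  A→B a A: FOLLOW(B) ⊇ FIRST(a) = {a}; new: +{a}
  S→a B: FOLLOW(B) ⊇ FOLLOW(S) ⊇ {$}; new: +{$}
  S→a C: FOLLOW(C) ⊇ FOLLOW(S) ⊇ {$}; new: +{$}
  S→b A: FOLLOW(A) ⊇ FOLLOW(S) ⊇ {$}; new: +{$}
  FOLLOW[S]={$}  FOLLOW[A]={$}  FOLLOW[B]={$,a,b}  FOLLOW[C]={$}
[2] (stable)
  FOLLOW[S]={$}  FOLLOW[A]={$}  FOLLOW[B]={$,a,b}  FOLLOW[C]={$}

FOLLOW(B) = ["$", "a", "b"]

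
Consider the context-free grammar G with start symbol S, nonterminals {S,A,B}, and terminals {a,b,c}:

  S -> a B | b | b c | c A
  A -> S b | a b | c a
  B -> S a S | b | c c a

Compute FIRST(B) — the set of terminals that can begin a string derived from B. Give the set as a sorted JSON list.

FIRST iteration:
[1]
  A via A→a b: +{a}
  A via A→c a: +{c}
  B via B→b: +{b}
  B via B→c c a: +{c}
  S via S→a B: +{a}
  S via S→b: +{b}
  S via S→c A: +{c}
  FIRST(S)={a,b,c}  FIRST(A)={a,c}  FIRST(B)={b,c}
[2]
  A via A→S b: +{b}
  B via B→S a S: +{a}
  FIRST(S)={a,b,c}  FIRST(A)={a,b,c}  FIRST(B)={a,b,c}
[3] (no change)
  FIRST(S)={a,b,c}  FIRST(A)={a,b,c}  FIRST(B)={a,b,c}

FIRST(B) = ["a", "b", "c"]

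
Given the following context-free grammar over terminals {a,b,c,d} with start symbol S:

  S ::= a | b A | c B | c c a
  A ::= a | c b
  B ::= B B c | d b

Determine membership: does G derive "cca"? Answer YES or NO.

Convert to CNF:
  S -> T0 B | T0 X5 | T1 A | a
  A -> T0 T1 | a
  B -> B X4 | T2 T1
  T0 -> c
  T1 -> b
  T2 -> d
  T3 -> a
  X4 -> B T0
  X5 -> T0 T3

CYK fill:
  [0..0]={T0}  "c"  orig:{}
  [1..1]={T0}  "c"  orig:{}
  [2..2]={A,S,T3}  "a"  orig:{A,S}
  [0..1]=∅  "cc"
  [1..2]={X5}  "ca"  orig:{}
  [0..2]={S}  "cca"

S ∈ T[0,2] ⇒ YES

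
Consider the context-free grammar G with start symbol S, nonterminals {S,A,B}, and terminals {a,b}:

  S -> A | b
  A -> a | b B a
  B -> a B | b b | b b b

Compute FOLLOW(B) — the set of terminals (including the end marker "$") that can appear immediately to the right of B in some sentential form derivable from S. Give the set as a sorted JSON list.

Compute FIRST by fixpoint:
round 1:
  A via A→a: +{a}
  A via A→b B a: +{b}
  B via B→a B: +{a}
  B via B→b b: +{b}
  S via S→A: +{a,b}
  FIRST[S]={a,b}  FIRST[A]={a,b}  FIRST[B]={a,b}
round 2: — fixpoint
  FIRST[S]={a,b}  FIRST[A]={a,b}  FIRST[B]={a,b}

FOLLOW iteration:
initialize: $ ∈ FOLLOW(S)
pass 1:
  A→b B a: FOLLOW(B) ⊇ FIRST(a) = {a}; new: +{a}
  S→A: FOLLOW(A) ⊇ FOLLOW(S) ⊇ {$}; new: +{$}
  FOLLOW[S]={$}  FOLLOW[A]={$}  FOLLOW[B]={a}
pass 2: — fixpoint
  FOLLOW[S]={$}  FOLLOW[A]={$}  FOLLOW[B]={a}

FOLLOW(B) = ["a"]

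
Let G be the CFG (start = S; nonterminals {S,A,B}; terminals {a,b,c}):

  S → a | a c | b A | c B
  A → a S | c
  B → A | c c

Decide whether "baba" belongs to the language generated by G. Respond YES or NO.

Convert to CNF:
  S -> T0 T1 | T1 B | T2 A | a
  A -> T0 S | c
  B -> T0 S | T1 T1 | c
  T0 -> a
  T1 -> c
  T2 -> b

CYK table (by increasing span):
  cell(0,0) b: {T2}  orig:{}
  cell(1,1) a: {S,T0}  orig:{S}
  cell(2,2) b: {T2}  orig:{}
  cell(3,3) a: {S,T0}  orig:{S}
  cell(0,1) ba: ∅
  cell(1,2) ab: ∅
  cell(2,3) ba: ∅
  cell(0,2) bab: ∅
  cell(1,3) aba: ∅
  cell(0,3) baba: ∅

S ∉ T[0,3] ⇒ NO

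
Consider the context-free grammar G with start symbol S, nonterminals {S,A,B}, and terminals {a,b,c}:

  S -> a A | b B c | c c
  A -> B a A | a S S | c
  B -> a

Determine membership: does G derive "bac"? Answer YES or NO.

CNF form of G:
  S -> T0 A | T1 X5 | T2 T2
  A -> B X3 | T0 X4 | c
  B -> a
  T0 -> a
  T1 -> b
  T2 -> c
  X3 -> T0 A
  X4 -> S S
  X5 -> B T2

CYK table (by increasing span):
  [0..0]={T1}  "b"  orig:{}
  [1..1]={B,T0}  "a"  orig:{B}
  [2..2]={A,T2}  "c"  orig:{A}
  [0..1]=∅  "ba"
  [1..2]={S,X3,X5}  "ac"  orig:{S}
  [0..2]={S}  "bac"

S ∈ T[0,2] ⇒ YES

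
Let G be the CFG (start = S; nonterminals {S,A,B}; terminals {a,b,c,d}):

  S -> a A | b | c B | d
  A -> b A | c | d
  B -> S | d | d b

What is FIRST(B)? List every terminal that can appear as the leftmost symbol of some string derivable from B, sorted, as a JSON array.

FIRST iteration:
round 1:
  A via A→b A: +{b}
  A via A→c: +{c}
  A via A→d: +{d}
  B via B→d: +{d}
  S via S→a A: +{a}
  S via S→b: +{b}
  S via S→c B: +{c}
  S via S→d: +{d}
  S: {a,b,c,d}  A: {b,c,d}  B: {d}
round 2:
  B via B→S: +{a,b,c}
  S: {a,b,c,d}  A: {b,c,d}  B: {a,b,c,d}
round 3: (no change)
  S: {a,b,c,d}  A: {b,c,d}  B: {a,b,c,d}

FIRST(B) = ["a", "b", "c", "d"]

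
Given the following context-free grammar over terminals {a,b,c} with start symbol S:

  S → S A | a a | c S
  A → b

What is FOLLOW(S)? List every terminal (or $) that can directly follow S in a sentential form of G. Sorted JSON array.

Compute FIRST by fixpoint:
pass 1:
  A via A→b: +{b}
  S via S→a a: +{a}
  S via S→c S: +{c}
  FIRST[S]={a,c}  FIRST[A]={b}
pass 2: (stable)
  FIRST[S]={a,c}  FIRST[A]={b}

Compute FOLLOW by fixpoint:
initialize: $ ∈ FOLLOW(S)
pass 1:
  S→S A: FOLLOW(S) ⊇ FIRST(A) = {b}; new: +{b}
  S→S A: FOLLOW(A) ⊇ FOLLOW(S) ⊇ {$,b}; new: +{$,b}
  FOLLOW[S]={$,b}  FOLLOW[A]={$,b}
pass 2: (no change)
  FOLLOW[S]={$,b}  FOLLOW[A]={$,b}

FOLLOW(S) = ["$", "b"]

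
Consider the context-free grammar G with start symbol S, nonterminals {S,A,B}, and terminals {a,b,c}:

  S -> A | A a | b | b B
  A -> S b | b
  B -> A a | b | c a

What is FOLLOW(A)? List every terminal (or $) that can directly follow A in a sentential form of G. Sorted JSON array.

FIRST iteration:
round 1:
  A via A→b: +{b}
  B via B→A a: +{b}
  B via B→c a: +{c}
  S via S→A: +{b}
  FIRST(S)={b}  FIRST(A)={b}  FIRST(B)={b,c}
round 2: done
  FIRST(S)={b}  FIRST(A)={b}  FIRST(B)={b,c}

FOLLOW sets:
seed FOLLOW(S) with $
iter 1:
  A→S b: FOLLOW(S) ⊇ FIRST(b) = {b}; new: +{b}
  B→A a: FOLLOW(A) ⊇ FIRST(a) = {a}; new: +{a}
  S→A: FOLLOW(A) ⊇ FOLLOW(S) ⊇ {$,b}; new: +{$,b}
  S→b B: FOLLOW(B) ⊇ FOLLOW(S) ⊇ {$,b}; new: +{$,b}
  FOLLOW(S)={$,b}  FOLLOW(A)={$,a,b}  FOLLOW(B)={$,b}
iter 2: done
  FOLLOW(S)={$,b}  FOLLOW(A)={$,a,b}  FOLLOW(B)={$,b}

FOLLOW(A) = ["$", "a", "b"]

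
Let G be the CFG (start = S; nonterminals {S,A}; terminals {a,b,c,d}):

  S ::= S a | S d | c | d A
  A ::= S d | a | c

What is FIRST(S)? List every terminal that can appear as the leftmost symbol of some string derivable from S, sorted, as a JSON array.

FIRST iteration:
[1]
  A via A→a: +{a}
  A via A→c: +{c}
  S via S→c: +{c}
  S via S→d A: +{d}
  S: {c,d}  A: {a,c}
[2]
  A via A→S d: +{d}
  S: {c,d}  A: {a,c,d}
[3] — fixpoint
  S: {c,d}  A: {a,c,d}

FIRST(S) = ["c", "d"]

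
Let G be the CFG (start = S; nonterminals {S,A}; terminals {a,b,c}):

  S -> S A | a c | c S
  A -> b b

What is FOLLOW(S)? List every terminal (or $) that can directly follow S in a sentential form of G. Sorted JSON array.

FIRST iteration:
iter 1:
  A via A→b b: +{b}
  S via S→a c: +{a}
  S via S→c S: +{c}
  S: {a,c}  A: {b}
iter 2: (stable)
  S: {a,c}  A: {b}

FOLLOW sets:
initialize: $ ∈ FOLLOW(S)
[1]
  S→S A: FOLLOW(S) ⊇ FIRST(A) = {b}; new: +{b}
  S→S A: FOLLOW(A) ⊇ FOLLOW(S) ⊇ {$,b}; new: +{$,b}
  FOLLOW[S]={$,b}  FOLLOW[A]={$,b}
[2] — fixpoint
  FOLLOW[S]={$,b}  FOLLOW[A]={$,b}

FOLLOW(S) = ["$", "b"]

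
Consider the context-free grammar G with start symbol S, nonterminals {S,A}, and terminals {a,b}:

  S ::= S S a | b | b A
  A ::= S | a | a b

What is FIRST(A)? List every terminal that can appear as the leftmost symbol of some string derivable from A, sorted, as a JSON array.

FIRST sets, iterate to fixpoint:
iter 1:
  A via A→a: +{a}
  S via S→b: +{b}
  FIRST[S]={b}  FIRST[A]={a}
iter 2:
  A via A→S: +{b}
  FIRST[S]={b}  FIRST[A]={a,b}
iter 3: — fixpoint
  FIRST[S]={b}  FIRST[A]={a,b}

FIRST(A) = ["a", "b"]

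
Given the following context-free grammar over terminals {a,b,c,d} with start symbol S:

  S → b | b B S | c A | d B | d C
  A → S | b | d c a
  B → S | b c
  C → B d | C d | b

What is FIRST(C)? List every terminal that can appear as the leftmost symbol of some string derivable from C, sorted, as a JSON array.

FIRST iteration:
iter 1:
  A via A→b: +{b}
  A via A→d c a: +{d}
  B via B→b c: +{b}
  C via C→B d: +{b}
  S via S→b: +{b}
  S via S→c A: +{c}
  S via S→d B: +{d}
  FIRST[S]={b,c,d}  FIRST[A]={b,d}  FIRST[B]={b}  FIRST[C]={b}
iter 2:
  A via A→S: +{c}
  B via B→S: +{c,d}
  C via C→B d: +{c,d}
  FIRST[S]={b,c,d}  FIRST[A]={b,c,d}  FIRST[B]={b,c,d}  FIRST[C]={b,c,d}
iter 3: done
  FIRST[S]={b,c,d}  FIRST[A]={b,c,d}  FIRST[B]={b,c,d}  FIRST[C]={b,c,d}

FIRST(C) = ["b", "c", "d"]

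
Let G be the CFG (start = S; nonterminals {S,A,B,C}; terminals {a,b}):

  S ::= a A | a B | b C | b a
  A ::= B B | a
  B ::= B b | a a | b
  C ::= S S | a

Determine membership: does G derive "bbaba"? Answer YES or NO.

CNF form of G:
  S -> T0 C | T0 T1 | T1 A | T1 B
  A -> B B | a
  B -> B T0 | T1 T1 | b
  C -> S S | a
  T0 -> b
  T1 -> a

CYK table (by increasing span):
  cell(0,0) b: {B,T0}  orig:{B}
  cell(1,1) b: {B,T0}  orig:{B}
  cell(2,2) a: {A,C,T1}  orig:{A,C}
  cell(3,3) b: {B,T0}  orig:{B}
  cell(4,4) a: {A,C,T1}  orig:{A,C}
  cell(0,1) bb: {A,B}
  cell(1,2) ba: {S}
  cell(2,3) ab: {S}
  cell(3,4) ba: {S}
  cell(0,2) bba: ∅
  cell(1,3) bab: ∅
  cell(2,4) aba: ∅
  cell(0,3) bbab: ∅
  cell(1,4) baba: {C}
  cell(0,4) bbaba: {S}

S ∈ T[0,4] ⇒ YES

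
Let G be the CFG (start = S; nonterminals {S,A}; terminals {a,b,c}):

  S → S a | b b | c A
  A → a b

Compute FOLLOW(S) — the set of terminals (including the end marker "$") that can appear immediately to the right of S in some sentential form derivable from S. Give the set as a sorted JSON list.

FIRST iteration:
pass 1:
  A via A→a b: +{a}
  S via S→b b: +{b}
  S via S→c A: +{c}
  S: {b,c}  A: {a}
pass 2: (stable)
  S: {b,c}  A: {a}

Compute FOLLOW by fixpoint:
FOLLOW(S) := {$}
[1]
  S→S a: FOLLOW(S) ⊇ FIRST(a) = {a}; new: +{a}
  S→c A: FOLLOW(A) ⊇ FOLLOW(S) ⊇ {$,a}; new: +{$,a}
  FOLLOW(S)={$,a}  FOLLOW(A)={$,a}
[2] (stable)
  FOLLOW(S)={$,a}  FOLLOW(A)={$,a}

FOLLOW(S) = ["$", "a"]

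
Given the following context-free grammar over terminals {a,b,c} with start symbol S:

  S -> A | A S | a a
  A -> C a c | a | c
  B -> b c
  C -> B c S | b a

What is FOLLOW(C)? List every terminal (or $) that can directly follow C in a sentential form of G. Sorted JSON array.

FIRST sets, iterate to fixpoint:
round 1:
  A via A→a: +{a}
  A via A→c: +{c}
  B via B→b c: +{b}
  C via C→B c S: +{b}
  S via S→A: +{a,c}
  FIRST(S)={a,c}  FIRST(A)={a,c}  FIRST(B)={b}  FIRST(C)={b}
round 2:
  A via A→C a c: +{b}
  S via S→A: +{b}
  FIRST(S)={a,b,c}  FIRST(A)={a,b,c}  FIRST(B)={b}  FIRST(C)={b}
round 3: — fixpoint
  FIRST(S)={a,b,c}  FIRST(A)={a,b,c}  FIRST(B)={b}  FIRST(C)={b}

FOLLOW iteration:
seed FOLLOW(S) with $
iter 1:
  A→C a c: FOLLOW(C) ⊇ FIRST(a) = {a}; new: +{a}
  C→B c S: FOLLOW(B) ⊇ FIRST(c) = {c}; new: +{c}
  C→B c S: FOLLOW(S) ⊇ FOLLOW(C) ⊇ {a}; new: +{a}
  S→A: FOLLOW(A) ⊇ FOLLOW(S) ⊇ {$,a}; new: +{$,a}
  S→A S: FOLLOW(A) ⊇ FIRST(S) = {a,b,c}; new: +{b,c}
  FOLLOW(S)={$,a}  FOLLOW(A)={$,a,b,c}  FOLLOW(B)={c}  FOLLOW(C)={a}
iter 2: (no change)
  FOLLOW(S)={$,a}  FOLLOW(A)={$,a,b,c}  FOLLOW(B)={c}  FOLLOW(C)={a}

FOLLOW(C) = ["a"]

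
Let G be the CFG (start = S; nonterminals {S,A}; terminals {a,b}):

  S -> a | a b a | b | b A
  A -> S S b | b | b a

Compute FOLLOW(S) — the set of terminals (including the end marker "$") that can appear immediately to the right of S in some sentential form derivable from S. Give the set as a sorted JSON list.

Compute FIRST by fixpoint:
iter 1:
  A via A→b: +{b}
  S via S→a: +{a}
  S via S→b: +{b}
  FIRST[S]={a,b}  FIRST[A]={b}
iter 2:
  A via A→S S b: +{a}
  FIRST[S]={a,b}  FIRST[A]={a,b}
iter 3: (no change)
  FIRST[S]={a,b}  FIRST[A]={a,b}

Compute FOLLOW by fixpoint:
FOLLOW(S) := {$}
iter 1:
  A→S S b: FOLLOW(S) ⊇ FIRST(S) = {a,b}; new: +{a,b}
  S→b A: FOLLOW(A) ⊇ FOLLOW(S) ⊇ {$,a,b}; new: +{$,a,b}
  FOLLOW[S]={$,a,b}  FOLLOW[A]={$,a,b}
iter 2: (no change)
  FOLLOW[S]={$,a,b}  FOLLOW[A]={$,a,b}

FOLLOW(S) = ["$", "a", "b"]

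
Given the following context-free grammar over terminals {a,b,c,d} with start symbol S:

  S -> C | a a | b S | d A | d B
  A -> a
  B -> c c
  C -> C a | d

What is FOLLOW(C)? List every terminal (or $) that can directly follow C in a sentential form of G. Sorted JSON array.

FIRST sets, iterate to fixpoint:
iter 1:
  A via A→a: +{a}
  B via B→c c: +{c}
  C via C→d: +{d}
  S via S→C: +{d}
  S via S→a a: +{a}
  S via S→b S: +{b}
  FIRST(S)={a,b,d}  FIRST(A)={a}  FIRST(B)={c}  FIRST(C)={d}
iter 2: (stable)
  FIRST(S)={a,b,d}  FIRST(A)={a}  FIRST(B)={c}  FIRST(C)={d}

FOLLOW sets:
FOLLOW(S) := {$}
[1]
  C→C a: FOLLOW(C) ⊇ FIRST(a) = {a}; new: +{a}
  S→C: FOLLOW(C) ⊇ FOLLOW(S) ⊇ {$}; new: +{$}
  S→d A: FOLLOW(A) ⊇ FOLLOW(S) ⊇ {$}; new: +{$}
  S→d B: FOLLOW(B) ⊇ FOLLOW(S) ⊇ {$}; new: +{$}
  FOLLOW[S]={$}  FOLLOW[A]={$}  FOLLOW[B]={$}  FOLLOW[C]={$,a}
[2] (no change)
  FOLLOW[S]={$}  FOLLOW[A]={$}  FOLLOW[B]={$}  FOLLOW[C]={$,a}

FOLLOW(C) = ["$", "a"]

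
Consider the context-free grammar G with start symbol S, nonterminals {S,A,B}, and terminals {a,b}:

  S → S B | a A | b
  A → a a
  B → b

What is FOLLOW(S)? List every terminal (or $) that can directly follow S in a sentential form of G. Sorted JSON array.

Compute FIRST by fixpoint:
round 1:
  A via A→a a: +{a}
  B via B→b: +{b}
  S via S→a A: +{a}
  S via S→b: +{b}
  FIRST(S)={a,b}  FIRST(A)={a}  FIRST(B)={b}
round 2: — fixpoint
  FIRST(S)={a,b}  FIRST(A)={a}  FIRST(B)={b}

Compute FOLLOW by fixpoint:
initialize: $ ∈ FOLLOW(S)
pass 1:
  S→S B: FOLLOW(S) ⊇ FIRST(B) = {b}; new: +{b}
  S→S B: FOLLOW(B) ⊇ FOLLOW(S) ⊇ {$,b}; new: +{$,b}
  S→a A: FOLLOW(A) ⊇ FOLLOW(S) ⊇ {$,b}; new: +{$,b}
  FOLLOW[S]={$,b}  FOLLOW[A]={$,b}  FOLLOW[B]={$,b}
pass 2: (no change)
  FOLLOW[S]={$,b}  FOLLOW[A]={$,b}  FOLLOW[B]={$,b}

FOLLOW(S) = ["$", "b"]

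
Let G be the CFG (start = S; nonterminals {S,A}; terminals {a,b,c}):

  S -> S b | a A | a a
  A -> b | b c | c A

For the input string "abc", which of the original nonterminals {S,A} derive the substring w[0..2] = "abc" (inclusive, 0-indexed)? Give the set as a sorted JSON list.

CNF form of G:
  S -> S T0 | T2 A | T2 T2
  A -> T0 T1 | T1 A | b
  T0 -> b
  T1 -> c
  T2 -> a

CYK fill (cells [i..j] with 0 ≤ i ≤ j ≤ 2 only):
  T[0,0] 'a' = {T2}  orig:{}
  T[1,1] 'b' = {A,T0}  orig:{A}
  T[2,2] 'c' = {T1}  orig:{}
  T[0,1] 'ab' = {S}
  T[1,2] 'bc' = {A}
  T[0,2] 'abc' = {S}

Original NTs in T[0,2] deriving "abc": ["S"]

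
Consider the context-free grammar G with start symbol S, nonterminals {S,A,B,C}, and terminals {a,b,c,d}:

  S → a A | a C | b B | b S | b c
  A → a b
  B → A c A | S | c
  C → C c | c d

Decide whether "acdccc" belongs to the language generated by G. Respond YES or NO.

CNF form of G:
  S -> T0 A | T0 C | T1 B | T1 S | T1 T2
  A -> T0 T1
  B -> A X4 | T0 A | T0 C | T1 B | T1 S | T1 T2 | c
  C -> C T2 | T2 T3
  T0 -> a
  T1 -> b
  T2 -> c
  T3 -> d
  X4 -> T2 A

Fill CYK table bottom-up:
  cell(0,0) a: {T0}  orig:{}
  cell(1,1) c: {B,T2}  orig:{B}
  cell(2,2) d: {T3}  orig:{}
  cell(3,3) c: {B,T2}  orig:{B}
  cell(4,4) c: {B,T2}  orig:{B}
  cell(5,5) c: {B,T2}  orig:{B}
  cell(0,1) ac: ∅
  cell(1,2) cd: {C}
  cell(2,3) dc: ∅
  cell(3,4) cc: ∅
  cell(4,5) cc: ∅
  cell(0,2) acd: {B,S}
  cell(1,3) cdc: {C}
  cell(2,4) dcc: ∅
  cell(3,5) ccc: ∅
  cell(0,3) acdc: {B,S}
  cell(1,4) cdcc: {C}
  cell(2,5) dccc: ∅
  cell(0,4) acdcc: {B,S}
  cell(1,5) cdccc: {C}
  cell(0,5) acdccc: {B,S}

S ∈ T[0,5] ⇒ YES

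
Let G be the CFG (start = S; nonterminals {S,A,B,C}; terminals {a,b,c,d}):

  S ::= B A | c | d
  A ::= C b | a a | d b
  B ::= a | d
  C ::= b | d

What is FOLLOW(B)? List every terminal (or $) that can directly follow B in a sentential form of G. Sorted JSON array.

FIRST iteration:
pass 1:
  A via A→a a: +{a}
  A via A→d b: +{d}
  B via B→a: +{a}
  B via B→d: +{d}
  C via C→b: +{b}
  C via C→d: +{d}
  S via S→B A: +{a,d}
  S via S→c: +{c}
  FIRST[S]={a,c,d}  FIRST[A]={a,d}  FIRST[B]={a,d}  FIRST[C]={b,d}
pass 2:
  A via A→C b: +{b}
  FIRST[S]={a,c,d}  FIRST[A]={a,b,d}  FIRST[B]={a,d}  FIRST[C]={b,d}
pass 3: done
  FIRST[S]={a,c,d}  FIRST[A]={a,b,d}  FIRST[B]={a,d}  FIRST[C]={b,d}

FOLLOW iteration:
FOLLOW(S) := {$}
round 1:
  A→C b: FOLLOW(C) ⊇ FIRST(b) = {b}; new: +{b}
  S→B A: FOLLOW(B) ⊇ FIRST(A) = {a,b,d}; new: +{a,b,d}
  S→B A: FOLLOW(A) ⊇ FOLLOW(S) ⊇ {$}; new: +{$}
  FOLLOW(S)={$}  FOLLOW(A)={$}  FOLLOW(B)={a,b,d}  FOLLOW(C)={b}
round 2: (stable)
  FOLLOW(S)={$}  FOLLOW(A)={$}  FOLLOW(B)={a,b,d}  FOLLOW(C)={b}

FOLLOW(B) = ["a", "b", "d"]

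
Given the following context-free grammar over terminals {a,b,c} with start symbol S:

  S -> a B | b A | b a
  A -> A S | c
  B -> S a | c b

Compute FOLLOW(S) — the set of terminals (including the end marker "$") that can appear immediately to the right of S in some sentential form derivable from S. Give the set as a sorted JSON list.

FIRST sets, iterate to fixpoint:
iter 1:
  A via A→c: +{c}
  B via B→c b: +{c}
  S via S→a B: +{a}
  S via S→b A: +{b}
  FIRST[S]={a,b}  FIRST[A]={c}  FIRST[B]={c}
iter 2:
  B via B→S a: +{a,b}
  FIRST[S]={a,b}  FIRST[A]={c}  FIRST[B]={a,b,c}
iter 3: (no change)
  FIRST[S]={a,b}  FIRST[A]={c}  FIRST[B]={a,b,c}

FOLLOW sets:
FOLLOW(S) := {$}
iter 1:
  A→A S: FOLLOW(A) ⊇ FIRST(S) = {a,b}; new: +{a,b}
  A→A S: FOLLOW(S) ⊇ FOLLOW(A) ⊇ {a,b}; new: +{a,b}
  S→a B: FOLLOW(B) ⊇ FOLLOW(S) ⊇ {$,a,b}; new: +{$,a,b}
  S→b A: FOLLOW(A) ⊇ FOLLOW(S) ⊇ {$,a,b}; new: +{$}
  FOLLOW(S)={$,a,b}  FOLLOW(A)={$,a,b}  FOLLOW(B)={$,a,b}
iter 2: (no change)
  FOLLOW(S)={$,a,b}  FOLLOW(A)={$,a,b}  FOLLOW(B)={$,a,b}

FOLLOW(S) = ["$", "a", "b"]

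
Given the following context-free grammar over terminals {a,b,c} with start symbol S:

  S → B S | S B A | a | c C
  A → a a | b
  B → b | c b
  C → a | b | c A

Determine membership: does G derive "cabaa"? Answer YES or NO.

Convert to CNF:
  S -> B S | S X3 | T1 C | a
  A -> T0 T0 | b
  B -> T1 T2 | b
  C -> T1 A | a | b
  T0 -> a
  T1 -> c
  T2 -> b
  X3 -> B A

CYK table (by increasing span):
  [0..0]={T1}  "c"  orig:{}
  [1..1]={C,S,T0}  "a"  orig:{C,S}
  [2..2]={A,B,C,T2}  "b"  orig:{A,B,C}
  [3..3]={C,S,T0}  "a"  orig:{C,S}
  [4..4]={C,S,T0}  "a"  orig:{C,S}
  [0..1]={S}  "ca"
  [1..2]=∅  "ab"
  [2..3]={S}  "ba"
  [3..4]={A}  "aa"
  [0..2]=∅  "cab"
  [1..3]=∅  "aba"
  [2..4]={X3}  "baa"  orig:{}
  [0..3]=∅  "caba"
  [1..4]={S}  "abaa"
  [0..4]={S}  "cabaa"

S ∈ T[0,4] ⇒ YES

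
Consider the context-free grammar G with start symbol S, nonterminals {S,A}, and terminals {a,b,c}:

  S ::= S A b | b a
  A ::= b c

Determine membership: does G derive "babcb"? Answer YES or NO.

CNF form of G:
  S -> S X3 | T0 T2
  A -> T0 T1
  T0 -> b
  T1 -> c
  T2 -> a
  X3 -> A T0

CYK table (by increasing span):
  T[0,0] 'b' = {T0}  orig:{}
  T[1,1] 'a' = {T2}  orig:{}
  T[2,2] 'b' = {T0}  orig:{}
  T[3,3] 'c' = {T1}  orig:{}
  T[4,4] 'b' = {T0}  orig:{}
  T[0,1] 'ba' = {S}
  T[1,2] 'ab' = ∅
  T[2,3] 'bc' = {A}
  T[3,4] 'cb' = ∅
  T[0,2] 'bab' = ∅
  T[1,3] 'abc' = ∅
  T[2,4] 'bcb' = {X3}  orig:{}
  T[0,3] 'babc' = ∅
  T[1,4] 'abcb' = ∅
  T[0,4] 'babcb' = {S}

S ∈ T[0,4] ⇒ YES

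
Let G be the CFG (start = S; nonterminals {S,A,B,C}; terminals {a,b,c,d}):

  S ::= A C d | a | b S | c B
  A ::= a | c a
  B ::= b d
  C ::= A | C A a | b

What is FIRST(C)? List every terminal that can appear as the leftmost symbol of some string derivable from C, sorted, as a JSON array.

FIRST sets, iterate to fixpoint:
pass 1:
  A via A→a: +{a}
  A via A→c a: +{c}
  B via B→b d: +{b}
  C via C→A: +{a,c}
  C via C→b: +{b}
  S via S→A C d: +{a,c}
  S via S→b S: +{b}
  S: {a,b,c}  A: {a,c}  B: {b}  C: {a,b,c}
pass 2: (no change)
  S: {a,b,c}  A: {a,c}  B: {b}  C: {a,b,c}

FIRST(C) = ["a", "b", "c"]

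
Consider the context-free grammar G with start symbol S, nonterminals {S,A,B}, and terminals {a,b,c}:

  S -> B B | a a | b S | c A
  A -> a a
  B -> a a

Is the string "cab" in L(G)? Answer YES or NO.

CNF form of G:
  S -> B B | T0 T0 | T1 S | T2 A
  A -> T0 T0
  B -> T0 T0
  T0 -> a
  T1 -> b
  T2 -> c

Fill CYK table bottom-up:
  cell(0,0) c: {T2}  orig:{}
  cell(1,1) a: {T0}  orig:{}
  cell(2,2) b: {T1}  orig:{}
  cell(0,1) ca: ∅
  cell(1,2) ab: ∅
  cell(0,2) cab: ∅

S ∉ T[0,2] ⇒ NO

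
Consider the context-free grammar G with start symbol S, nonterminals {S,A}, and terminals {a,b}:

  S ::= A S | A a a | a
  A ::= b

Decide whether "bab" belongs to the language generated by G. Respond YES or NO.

Convert to CNF:
  S -> A S | A X1 | a
  A -> b
  T0 -> a
  X1 -> T0 T0

Fill CYK table bottom-up:
  cell(0,0) b: {A}
  cell(1,1) a: {S,T0}  orig:{S}
  cell(2,2) b: {A}
  cell(0,1) ba: {S}
  cell(1,2) ab: ∅
  cell(0,2) bab: ∅

S ∉ T[0,2] ⇒ NO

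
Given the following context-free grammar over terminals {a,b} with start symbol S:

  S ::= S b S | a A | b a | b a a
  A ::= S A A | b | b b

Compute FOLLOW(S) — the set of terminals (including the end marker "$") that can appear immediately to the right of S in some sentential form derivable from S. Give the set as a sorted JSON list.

FIRST iteration:
pass 1:
  A via A→b: +{b}
  S via S→a A: +{a}
  S via S→b a: +{b}
  FIRST[S]={a,b}  FIRST[A]={b}
pass 2:
  A via A→S A A: +{a}
  FIRST[S]={a,b}  FIRST[A]={a,b}
pass 3: done
  FIRST[S]={a,b}  FIRST[A]={a,b}

Compute FOLLOW by fixpoint:
initialize: $ ∈ FOLLOW(S)
pass 1:
  A→S A A: FOLLOW(S) ⊇ FIRST(A) = {a,b}; new: +{a,b}
  A→S A A: FOLLOW(A) ⊇ FIRST(A) = {a,b}; new: +{a,b}
  S→a A: FOLLOW(A) ⊇ FOLLOW(S) ⊇ {$,a,b}; new: +{$}
  S: {$,a,b}  A: {$,a,b}
pass 2: (no change)
  S: {$,a,b}  A: {$,a,b}

FOLLOW(S) = ["$", "a", "b"]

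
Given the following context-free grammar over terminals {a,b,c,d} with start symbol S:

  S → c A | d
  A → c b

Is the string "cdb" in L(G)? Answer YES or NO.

Convert to CNF:
  S -> T0 A | d
  A -> T0 T1
  T0 -> c
  T1 -> b

CYK fill:
  [0..0]={T0}  "c"  orig:{}
  [1..1]={S}  "d"
  [2..2]={T1}  "b"  orig:{}
  [0..1]=∅  "cd"
  [1..2]=∅  "db"
  [0..2]=∅  "cdb"

S ∉ T[0,2] ⇒ NO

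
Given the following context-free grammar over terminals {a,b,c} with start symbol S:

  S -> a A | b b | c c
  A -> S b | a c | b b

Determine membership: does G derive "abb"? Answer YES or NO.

CNF form of G:
  S -> T0 T0 | T1 A | T2 T2
  A -> S T0 | T0 T0 | T1 T2
  T0 -> b
  T1 -> a
  T2 -> c

CYK table (by increasing span):
  [0..0]={T1}  "a"  orig:{}
  [1..1]={T0}  "b"  orig:{}
  [2..2]={T0}  "b"  orig:{}
  [0..1]=∅  "ab"
  [1..2]={A,S}  "bb"
  [0..2]={S}  "abb"

S ∈ T[0,2] ⇒ YES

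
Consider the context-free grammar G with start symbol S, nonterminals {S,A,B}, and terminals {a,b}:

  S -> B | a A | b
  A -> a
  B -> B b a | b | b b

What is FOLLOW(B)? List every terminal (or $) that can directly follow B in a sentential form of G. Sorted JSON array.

FIRST iteration:
[1]
  A via A→a: +{a}
  B via B→b: +{b}
  S via S→B: +{b}
  S via S→a A: +{a}
  S: {a,b}  A: {a}  B: {b}
[2] (stable)
  S: {a,b}  A: {a}  B: {b}

FOLLOW iteration:
initialize: $ ∈ FOLLOW(S)
pass 1:
  B→B b a: FOLLOW(B) ⊇ FIRST(b) = {b}; new: +{b}
  S→B: FOLLOW(B) ⊇ FOLLOW(S) ⊇ {$}; new: +{$}
  S→a A: FOLLOW(A) ⊇ FOLLOW(S) ⊇ {$}; new: +{$}
  FOLLOW[S]={$}  FOLLOW[A]={$}  FOLLOW[B]={$,b}
pass 2: (stable)
  FOLLOW[S]={$}  FOLLOW[A]={$}  FOLLOW[B]={$,b}

FOLLOW(B) = ["$", "b"]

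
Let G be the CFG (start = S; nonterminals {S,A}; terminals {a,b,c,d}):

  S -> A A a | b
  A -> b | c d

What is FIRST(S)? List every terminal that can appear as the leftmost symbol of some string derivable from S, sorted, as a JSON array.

Compute FIRST by fixpoint:
round 1:
  A via A→b: +{b}
  A via A→c d: +{c}
  S via S→A A a: +{b,c}
  FIRST[S]={b,c}  FIRST[A]={b,c}
round 2: done
  FIRST[S]={b,c}  FIRST[A]={b,c}

FIRST(S) = ["b", "c"]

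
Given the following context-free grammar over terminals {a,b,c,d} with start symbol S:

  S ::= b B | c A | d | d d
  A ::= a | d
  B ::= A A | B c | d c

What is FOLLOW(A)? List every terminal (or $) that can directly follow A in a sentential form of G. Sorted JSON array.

Compute FIRST by fixpoint:
iter 1:
  A via A→a: +{a}
  A via A→d: +{d}
  B via B→A A: +{a,d}
  S via S→b B: +{b}
  S via S→c A: +{c}
  S via S→d: +{d}
  FIRST[S]={b,c,d}  FIRST[A]={a,d}  FIRST[B]={a,d}
iter 2: — fixpoint
  FIRST[S]={b,c,d}  FIRST[A]={a,d}  FIRST[B]={a,d}

FOLLOW sets:
initialize: $ ∈ FOLLOW(S)
pass 1:
  B→A A: FOLLOW(A) ⊇ FIRST(A) = {a,d}; new: +{a,d}
  B→B c: FOLLOW(B) ⊇ FIRST(c) = {c}; new: +{c}
  S→b B: FOLLOW(B) ⊇ FOLLOW(S) ⊇ {$}; new: +{$}
  S→c A: FOLLOW(A) ⊇ FOLLOW(S) ⊇ {$}; new: +{$}
  S: {$}  A: {$,a,d}  B: {$,c}
pass 2:
  B→A A: FOLLOW(A) ⊇ FOLLOW(B) ⊇ {$,c}; new: +{c}
  S: {$}  A: {$,a,c,d}  B: {$,c}
pass 3: done
  S: {$}  A: {$,a,c,d}  B: {$,c}

FOLLOW(A) = ["$", "a", "c", "d"]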